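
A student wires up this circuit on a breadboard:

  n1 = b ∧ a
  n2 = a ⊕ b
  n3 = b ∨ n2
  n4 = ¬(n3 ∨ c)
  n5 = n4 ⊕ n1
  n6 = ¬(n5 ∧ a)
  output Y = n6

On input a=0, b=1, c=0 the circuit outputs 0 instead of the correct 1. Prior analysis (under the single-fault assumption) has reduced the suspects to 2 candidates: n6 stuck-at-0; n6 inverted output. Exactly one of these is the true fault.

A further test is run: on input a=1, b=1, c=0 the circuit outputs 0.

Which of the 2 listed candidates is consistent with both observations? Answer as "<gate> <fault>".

Evaluate each candidate on input a=1, b=1, c=0:
  n6 stuck-at-0: n1=1, n2=0, n3=1, n4=0, n5=1, n6=0 [stuck-at-0] → 0 — matches
  n6 inverted output: n1=1, n2=0, n3=1, n4=0, n5=1, n6=1 [inverted output] → 1 — eliminated
Only n6 stuck-at-0 reproduces the observed 0.

n6 stuck-at-0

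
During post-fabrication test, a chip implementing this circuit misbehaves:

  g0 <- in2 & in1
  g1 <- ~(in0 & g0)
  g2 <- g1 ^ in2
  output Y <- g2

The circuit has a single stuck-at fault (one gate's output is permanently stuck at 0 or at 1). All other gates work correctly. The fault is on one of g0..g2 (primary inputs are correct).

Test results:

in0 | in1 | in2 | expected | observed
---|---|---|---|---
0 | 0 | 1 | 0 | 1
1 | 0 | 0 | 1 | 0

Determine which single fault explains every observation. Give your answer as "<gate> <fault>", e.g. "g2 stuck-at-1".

g1 stuck-at-0

Fault-free values for test 1 (in0=0, in1=0, in2=1): g0=0, g1=1, g2=0, giving Y=0. Observed 1.
Test 1: faults giving observed 1 are {g1 stuck-at-0, g2 stuck-at-1}.
Test 2 (in0=1, in1=0, in2=0): fault-free g0=0, g1=1, g2=1 → 1; observed 0. Eliminates g2 stuck-at-1.
Only g1 stuck-at-0 is consistent with every test.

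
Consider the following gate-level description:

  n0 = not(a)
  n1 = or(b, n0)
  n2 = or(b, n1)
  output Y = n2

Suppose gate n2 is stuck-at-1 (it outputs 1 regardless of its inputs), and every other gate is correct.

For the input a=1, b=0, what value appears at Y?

1

Propagate with n2 forced: n0=0, n1=0, n2=1 [stuck-at-1].
So Y = 1. (Without the fault it would be 0.)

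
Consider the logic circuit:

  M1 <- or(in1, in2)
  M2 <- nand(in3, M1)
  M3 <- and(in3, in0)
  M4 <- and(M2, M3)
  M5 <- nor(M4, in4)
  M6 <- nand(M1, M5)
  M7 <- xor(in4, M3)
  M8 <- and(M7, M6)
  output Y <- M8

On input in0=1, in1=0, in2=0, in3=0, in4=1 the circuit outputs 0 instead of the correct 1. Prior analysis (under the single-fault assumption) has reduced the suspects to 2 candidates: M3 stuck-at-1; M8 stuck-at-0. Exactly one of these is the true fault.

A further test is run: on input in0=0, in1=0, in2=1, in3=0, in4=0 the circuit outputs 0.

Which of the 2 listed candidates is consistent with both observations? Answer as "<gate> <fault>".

Evaluate each candidate on input in0=0, in1=0, in2=1, in3=0, in4=0:
  M3 stuck-at-1: M1=1, M2=1, M3=1 [stuck-at-1], M4=1, M5=0, M6=1, M7=1, M8=1 → 1 — eliminated
  M8 stuck-at-0: M1=1, M2=1, M3=0, M4=0, M5=1, M6=0, M7=0, M8=0 [stuck-at-0] → 0 — matches
Only M8 stuck-at-0 reproduces the observed 0.

M8 stuck-at-0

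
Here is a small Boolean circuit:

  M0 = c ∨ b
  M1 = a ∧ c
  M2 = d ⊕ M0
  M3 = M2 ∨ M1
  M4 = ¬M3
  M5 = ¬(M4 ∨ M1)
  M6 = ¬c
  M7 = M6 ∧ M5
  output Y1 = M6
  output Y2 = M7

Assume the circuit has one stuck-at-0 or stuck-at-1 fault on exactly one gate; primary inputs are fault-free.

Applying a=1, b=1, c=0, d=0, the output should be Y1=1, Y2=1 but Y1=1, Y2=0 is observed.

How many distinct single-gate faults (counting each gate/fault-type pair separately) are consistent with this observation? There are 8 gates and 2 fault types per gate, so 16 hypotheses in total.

7

Fault-free: M0=1, M1=0, M2=1, M3=1, M4=0, M5=1, M6=1, M7=1 → Y1=1, Y2=1. Observed Y1=1, Y2=0.
  M0: stuck-at-0 ✓; others ✗
  M1: stuck-at-1 ✓; others ✗
  M2: stuck-at-0 ✓; others ✗
  M3: stuck-at-0 ✓; others ✗
  M4: stuck-at-1 ✓; others ✗
  M5: stuck-at-0 ✓; others ✗
  M6: none of the 2 fault types match ✗
  M7: stuck-at-0 ✓; others ✗
Consistent faults: {M0 stuck-at-0, M1 stuck-at-1, M2 stuck-at-0, M3 stuck-at-0, M4 stuck-at-1, M5 stuck-at-0, M7 stuck-at-0} — 7 in all.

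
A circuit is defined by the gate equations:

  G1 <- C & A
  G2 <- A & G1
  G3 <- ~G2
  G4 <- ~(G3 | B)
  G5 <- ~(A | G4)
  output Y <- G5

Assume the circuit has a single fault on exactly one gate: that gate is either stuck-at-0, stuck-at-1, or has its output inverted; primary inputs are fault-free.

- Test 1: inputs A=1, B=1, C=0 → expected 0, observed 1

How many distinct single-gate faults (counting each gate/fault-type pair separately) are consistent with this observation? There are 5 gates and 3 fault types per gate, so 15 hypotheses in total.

2

Fault-free: G1=0, G2=0, G3=1, G4=0, G5=0 → 0. Observed 1.
  G1: none of the 3 fault types match ✗
  G2: none of the 3 fault types match ✗
  G3: none of the 3 fault types match ✗
  G4: none of the 3 fault types match ✗
  G5: stuck-at-1, inverted output ✓; others ✗
Consistent faults: {G5 stuck-at-1, G5 inverted output} — 2 in all.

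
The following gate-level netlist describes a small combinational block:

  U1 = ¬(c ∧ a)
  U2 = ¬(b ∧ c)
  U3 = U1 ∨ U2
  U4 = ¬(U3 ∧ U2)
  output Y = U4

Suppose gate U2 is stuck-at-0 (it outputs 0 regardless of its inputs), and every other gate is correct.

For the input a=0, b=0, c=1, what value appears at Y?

Propagate with U2 forced: U1=1, U2=0 [stuck-at-0], U3=1, U4=1.
So Y = 1. (Without the fault it would be 0.)

1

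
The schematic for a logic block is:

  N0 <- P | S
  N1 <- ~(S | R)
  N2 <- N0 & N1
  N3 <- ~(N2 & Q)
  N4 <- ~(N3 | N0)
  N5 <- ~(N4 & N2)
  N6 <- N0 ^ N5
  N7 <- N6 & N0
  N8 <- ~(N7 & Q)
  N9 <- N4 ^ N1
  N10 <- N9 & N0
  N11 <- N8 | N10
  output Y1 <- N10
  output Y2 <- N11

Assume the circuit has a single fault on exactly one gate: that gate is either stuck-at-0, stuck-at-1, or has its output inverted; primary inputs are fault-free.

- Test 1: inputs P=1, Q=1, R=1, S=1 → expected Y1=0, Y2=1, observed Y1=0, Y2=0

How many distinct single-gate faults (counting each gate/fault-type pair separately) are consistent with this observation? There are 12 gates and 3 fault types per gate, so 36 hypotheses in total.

Fault-free: N0=1, N1=0, N2=0, N3=1, N4=0, N5=1, N6=0, N7=0, N8=1, N9=0, N10=0, N11=1 → Y1=0, Y2=1. Observed Y1=0, Y2=0.
  N0: none of the 3 fault types match ✗
  N1: none of the 3 fault types match ✗
  N2: none of the 3 fault types match ✗
  N3: none of the 3 fault types match ✗
  N4: none of the 3 fault types match ✗
  N5: stuck-at-0, inverted output ✓; others ✗
  N6: stuck-at-1, inverted output ✓; others ✗
  N7: stuck-at-1, inverted output ✓; others ✗
  N8: stuck-at-0, inverted output ✓; others ✗
  N9: none of the 3 fault types match ✗
  N10: none of the 3 fault types match ✗
  N11: stuck-at-0, inverted output ✓; others ✗
Consistent faults: {N5 stuck-at-0, N5 inverted output, N6 stuck-at-1, N6 inverted output, N7 stuck-at-1, N7 inverted output, N8 stuck-at-0, N8 inverted output, N11 stuck-at-0, N11 inverted output} — 10 in all.

10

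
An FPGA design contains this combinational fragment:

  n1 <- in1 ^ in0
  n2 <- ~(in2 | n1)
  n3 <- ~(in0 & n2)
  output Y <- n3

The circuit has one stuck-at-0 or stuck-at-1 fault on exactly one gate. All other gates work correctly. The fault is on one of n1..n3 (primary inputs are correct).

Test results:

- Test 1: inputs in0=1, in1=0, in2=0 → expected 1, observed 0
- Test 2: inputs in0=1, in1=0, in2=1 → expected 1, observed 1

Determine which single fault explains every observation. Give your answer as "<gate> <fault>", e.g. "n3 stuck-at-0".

n1 stuck-at-0

Fault-free values for test 1 (in0=1, in1=0, in2=0): n1=1, n2=0, n3=1, giving Y=1. Observed 0.
Test 1: faults giving observed 0 are {n1 stuck-at-0, n2 stuck-at-1, n3 stuck-at-0}.
Test 2 (in0=1, in1=0, in2=1): fault-free n1=1, n2=0, n3=1 → 1; observed 1. Eliminates n2 stuck-at-1, n3 stuck-at-0.
Only n1 stuck-at-0 is consistent with every test.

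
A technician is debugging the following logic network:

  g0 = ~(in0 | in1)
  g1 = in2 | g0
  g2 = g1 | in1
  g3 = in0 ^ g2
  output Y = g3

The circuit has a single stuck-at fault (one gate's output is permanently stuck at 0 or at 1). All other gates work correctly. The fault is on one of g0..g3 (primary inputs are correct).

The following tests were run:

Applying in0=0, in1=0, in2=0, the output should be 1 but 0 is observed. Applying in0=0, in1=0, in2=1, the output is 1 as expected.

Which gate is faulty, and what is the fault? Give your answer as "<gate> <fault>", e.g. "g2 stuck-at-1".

g0 stuck-at-0

Fault-free values for test 1 (in0=0, in1=0, in2=0): g0=1, g1=1, g2=1, g3=1, giving Y=1. Observed 0.
Test 1: faults giving observed 0 are {g0 stuck-at-0, g1 stuck-at-0, g2 stuck-at-0, g3 stuck-at-0}.
Test 2 (in0=0, in1=0, in2=1): fault-free g0=1, g1=1, g2=1, g3=1 → 1; observed 1. Eliminates g1 stuck-at-0, g2 stuck-at-0, g3 stuck-at-0.
Only g0 stuck-at-0 is consistent with every test.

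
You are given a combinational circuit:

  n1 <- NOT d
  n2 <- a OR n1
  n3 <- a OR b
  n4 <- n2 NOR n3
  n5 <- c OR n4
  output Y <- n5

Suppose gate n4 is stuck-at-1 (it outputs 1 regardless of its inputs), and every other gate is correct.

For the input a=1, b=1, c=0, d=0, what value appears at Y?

1

Propagate with n4 forced: n1=1, n2=1, n3=1, n4=1 [stuck-at-1], n5=1.
So Y = 1. (Without the fault it would be 0.)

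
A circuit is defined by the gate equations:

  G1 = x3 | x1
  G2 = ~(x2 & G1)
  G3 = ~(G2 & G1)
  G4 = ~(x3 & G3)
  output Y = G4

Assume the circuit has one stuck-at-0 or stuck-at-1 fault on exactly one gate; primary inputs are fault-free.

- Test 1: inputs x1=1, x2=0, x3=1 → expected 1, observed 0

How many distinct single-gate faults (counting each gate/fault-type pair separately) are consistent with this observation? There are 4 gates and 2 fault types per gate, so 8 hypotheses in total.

4

Fault-free: G1=1, G2=1, G3=0, G4=1 → 1. Observed 0.
  G1 stuck-at-0: output 0 ✓
  G1 stuck-at-1: output 1 ✗
  G2 stuck-at-0: output 0 ✓
  G2 stuck-at-1: output 1 ✗
  G3 stuck-at-0: output 1 ✗
  G3 stuck-at-1: output 0 ✓
  G4 stuck-at-0: output 0 ✓
  G4 stuck-at-1: output 1 ✗
Consistent faults: {G1 stuck-at-0, G2 stuck-at-0, G3 stuck-at-1, G4 stuck-at-0} — 4 in all.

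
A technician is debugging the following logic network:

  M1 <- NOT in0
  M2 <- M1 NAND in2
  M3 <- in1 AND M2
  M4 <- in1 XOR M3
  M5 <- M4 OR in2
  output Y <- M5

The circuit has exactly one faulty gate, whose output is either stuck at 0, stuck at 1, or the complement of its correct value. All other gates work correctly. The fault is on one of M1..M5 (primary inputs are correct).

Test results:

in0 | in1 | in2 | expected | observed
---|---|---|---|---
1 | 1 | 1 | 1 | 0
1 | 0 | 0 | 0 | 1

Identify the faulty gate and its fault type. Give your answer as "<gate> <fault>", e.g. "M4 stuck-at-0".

M5 inverted output

Fault-free values for test 1 (in0=1, in1=1, in2=1): M1=0, M2=1, M3=1, M4=0, M5=1, giving Y=1. Observed 0.
Test 1: faults giving observed 0 are {M5 stuck-at-0, M5 inverted output}.
Test 2 (in0=1, in1=0, in2=0): fault-free M1=0, M2=1, M3=0, M4=0, M5=0 → 0; observed 1. Eliminates M5 stuck-at-0.
Only M5 inverted output is consistent with every test.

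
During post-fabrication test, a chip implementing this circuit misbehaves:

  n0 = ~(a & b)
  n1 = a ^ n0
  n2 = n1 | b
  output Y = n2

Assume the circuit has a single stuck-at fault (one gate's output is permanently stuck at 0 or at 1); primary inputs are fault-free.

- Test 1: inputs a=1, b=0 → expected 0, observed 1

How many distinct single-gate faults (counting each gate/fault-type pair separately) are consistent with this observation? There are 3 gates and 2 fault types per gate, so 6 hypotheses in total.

3

Fault-free: n0=1, n1=0, n2=0 → 0. Observed 1.
  n0 stuck-at-0: output 1 ✓
  n0 stuck-at-1: output 0 ✗
  n1 stuck-at-0: output 0 ✗
  n1 stuck-at-1: output 1 ✓
  n2 stuck-at-0: output 0 ✗
  n2 stuck-at-1: output 1 ✓
Consistent faults: {n0 stuck-at-0, n1 stuck-at-1, n2 stuck-at-1} — 3 in all.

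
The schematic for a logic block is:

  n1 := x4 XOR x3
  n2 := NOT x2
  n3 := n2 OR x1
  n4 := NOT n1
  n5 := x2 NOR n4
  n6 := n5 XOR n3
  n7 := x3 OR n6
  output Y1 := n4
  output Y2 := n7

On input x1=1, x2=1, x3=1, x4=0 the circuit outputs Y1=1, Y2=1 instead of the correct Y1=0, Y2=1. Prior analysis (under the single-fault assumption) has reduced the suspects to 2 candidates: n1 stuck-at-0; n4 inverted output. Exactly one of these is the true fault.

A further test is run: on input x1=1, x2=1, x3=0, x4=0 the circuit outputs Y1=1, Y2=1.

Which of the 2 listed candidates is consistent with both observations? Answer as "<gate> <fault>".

Evaluate each candidate on input x1=1, x2=1, x3=0, x4=0:
  n1 stuck-at-0: n1=0 [stuck-at-0], n2=0, n3=1, n4=1, n5=0, n6=1, n7=1 → Y1=1, Y2=1 — matches
  n4 inverted output: n1=0, n2=0, n3=1, n4=0 [inverted output], n5=0, n6=1, n7=1 → Y1=0, Y2=1 — eliminated
Only n1 stuck-at-0 reproduces the observed Y1=1, Y2=1.

n1 stuck-at-0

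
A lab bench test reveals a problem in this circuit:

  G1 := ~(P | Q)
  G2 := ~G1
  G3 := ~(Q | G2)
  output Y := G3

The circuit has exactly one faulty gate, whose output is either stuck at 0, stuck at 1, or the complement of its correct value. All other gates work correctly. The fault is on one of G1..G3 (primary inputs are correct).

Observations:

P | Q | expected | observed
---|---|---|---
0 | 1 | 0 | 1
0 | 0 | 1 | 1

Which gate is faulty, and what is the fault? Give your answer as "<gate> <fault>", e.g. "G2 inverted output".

Fault-free values for test 1 (P=0, Q=1): G1=0, G2=1, G3=0, giving Y=0. Observed 1.
Test 1: faults giving observed 1 are {G3 stuck-at-1, G3 inverted output}.
Test 2 (P=0, Q=0): fault-free G1=1, G2=0, G3=1 → 1; observed 1. Eliminates G3 inverted output.
Only G3 stuck-at-1 is consistent with every test.

G3 stuck-at-1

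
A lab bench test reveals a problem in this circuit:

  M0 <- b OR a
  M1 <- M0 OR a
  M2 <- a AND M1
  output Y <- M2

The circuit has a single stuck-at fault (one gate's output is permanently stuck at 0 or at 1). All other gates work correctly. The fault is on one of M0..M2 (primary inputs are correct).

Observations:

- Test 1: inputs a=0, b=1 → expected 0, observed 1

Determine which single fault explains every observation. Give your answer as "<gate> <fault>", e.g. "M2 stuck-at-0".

M2 stuck-at-1

Fault-free values for test 1 (a=0, b=1): M0=1, M1=1, M2=0, giving Y=0. Observed 1.
Test 1: faults giving observed 1 are {M2 stuck-at-1}.
Only M2 stuck-at-1 is consistent with every test.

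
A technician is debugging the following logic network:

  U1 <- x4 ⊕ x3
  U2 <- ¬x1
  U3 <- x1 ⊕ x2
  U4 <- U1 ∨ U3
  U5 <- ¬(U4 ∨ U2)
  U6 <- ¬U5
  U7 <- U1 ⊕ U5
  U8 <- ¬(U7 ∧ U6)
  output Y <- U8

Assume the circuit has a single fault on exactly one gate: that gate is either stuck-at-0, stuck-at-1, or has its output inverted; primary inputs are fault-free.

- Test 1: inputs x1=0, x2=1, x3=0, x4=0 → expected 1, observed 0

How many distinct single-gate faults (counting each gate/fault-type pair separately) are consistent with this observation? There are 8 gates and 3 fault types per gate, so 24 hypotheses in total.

Fault-free: U1=0, U2=1, U3=1, U4=1, U5=0, U6=1, U7=0, U8=1 → 1. Observed 0.
  U1: stuck-at-1, inverted output ✓; others ✗
  U2: none of the 3 fault types match ✗
  U3: none of the 3 fault types match ✗
  U4: none of the 3 fault types match ✗
  U5: none of the 3 fault types match ✗
  U6: none of the 3 fault types match ✗
  U7: stuck-at-1, inverted output ✓; others ✗
  U8: stuck-at-0, inverted output ✓; others ✗
Consistent faults: {U1 stuck-at-1, U1 inverted output, U7 stuck-at-1, U7 inverted output, U8 stuck-at-0, U8 inverted output} — 6 in all.

6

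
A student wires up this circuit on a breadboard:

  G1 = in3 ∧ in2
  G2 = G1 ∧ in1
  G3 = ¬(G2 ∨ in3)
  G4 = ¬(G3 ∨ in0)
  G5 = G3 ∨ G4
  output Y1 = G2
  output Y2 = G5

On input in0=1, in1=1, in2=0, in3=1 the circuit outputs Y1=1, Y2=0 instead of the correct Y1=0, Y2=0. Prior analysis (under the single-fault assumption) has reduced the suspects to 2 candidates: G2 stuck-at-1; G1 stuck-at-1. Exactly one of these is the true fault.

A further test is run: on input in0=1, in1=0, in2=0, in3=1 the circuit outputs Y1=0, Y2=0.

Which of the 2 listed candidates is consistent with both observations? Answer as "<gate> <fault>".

Evaluate each candidate on input in0=1, in1=0, in2=0, in3=1:
  G2 stuck-at-1: G1=0, G2=1 [stuck-at-1], G3=0, G4=0, G5=0 → Y1=1, Y2=0 — eliminated
  G1 stuck-at-1: G1=1 [stuck-at-1], G2=0, G3=0, G4=0, G5=0 → Y1=0, Y2=0 — matches
Only G1 stuck-at-1 reproduces the observed Y1=0, Y2=0.

G1 stuck-at-1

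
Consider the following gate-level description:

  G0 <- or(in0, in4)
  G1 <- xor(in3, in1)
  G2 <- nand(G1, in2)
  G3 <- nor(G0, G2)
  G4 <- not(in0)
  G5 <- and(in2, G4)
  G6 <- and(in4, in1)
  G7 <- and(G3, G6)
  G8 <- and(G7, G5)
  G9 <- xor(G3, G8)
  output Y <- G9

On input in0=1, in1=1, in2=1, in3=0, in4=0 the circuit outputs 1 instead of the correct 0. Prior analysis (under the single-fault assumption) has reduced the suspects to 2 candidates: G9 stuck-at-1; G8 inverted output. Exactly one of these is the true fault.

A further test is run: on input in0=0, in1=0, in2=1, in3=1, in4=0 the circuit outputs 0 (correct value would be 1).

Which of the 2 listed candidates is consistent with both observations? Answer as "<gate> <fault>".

G8 inverted output

Evaluate each candidate on input in0=0, in1=0, in2=1, in3=1, in4=0:
  G9 stuck-at-1: G0=0, G1=1, G2=0, G3=1, G4=1, G5=1, G6=0, G7=0, G8=0, G9=1 [stuck-at-1] → 1 — eliminated
  G8 inverted output: G0=0, G1=1, G2=0, G3=1, G4=1, G5=1, G6=0, G7=0, G8=1 [inverted output], G9=0 → 0 — matches
Only G8 inverted output reproduces the observed 0.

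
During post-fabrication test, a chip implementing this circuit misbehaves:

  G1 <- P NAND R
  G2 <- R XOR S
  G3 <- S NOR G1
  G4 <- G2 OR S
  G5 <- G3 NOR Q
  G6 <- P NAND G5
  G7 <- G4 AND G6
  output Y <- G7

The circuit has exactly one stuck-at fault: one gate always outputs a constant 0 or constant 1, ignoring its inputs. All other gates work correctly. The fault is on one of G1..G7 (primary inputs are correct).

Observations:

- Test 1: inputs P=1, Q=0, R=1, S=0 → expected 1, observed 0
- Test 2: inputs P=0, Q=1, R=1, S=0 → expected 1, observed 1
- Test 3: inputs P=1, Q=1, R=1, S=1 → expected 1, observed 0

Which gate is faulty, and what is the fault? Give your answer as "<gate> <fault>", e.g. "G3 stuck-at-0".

Fault-free values for test 1 (P=1, Q=0, R=1, S=0): G1=0, G2=1, G3=1, G4=1, G5=0, G6=1, G7=1, giving Y=1. Observed 0.
Test 1: faults giving observed 0 are {G1 stuck-at-1, G2 stuck-at-0, G3 stuck-at-0, G4 stuck-at-0, G5 stuck-at-1, G6 stuck-at-0, G7 stuck-at-0}.
Test 2 (P=0, Q=1, R=1, S=0): fault-free G1=1, G2=1, G3=0, G4=1, G5=0, G6=1, G7=1 → 1; observed 1. Eliminates G2 stuck-at-0, G4 stuck-at-0, G6 stuck-at-0, G7 stuck-at-0.
Test 3 (P=1, Q=1, R=1, S=1): fault-free G1=0, G2=0, G3=0, G4=1, G5=0, G6=1, G7=1 → 1; observed 0. Eliminates G1 stuck-at-1, G3 stuck-at-0.
Only G5 stuck-at-1 is consistent with every test.

G5 stuck-at-1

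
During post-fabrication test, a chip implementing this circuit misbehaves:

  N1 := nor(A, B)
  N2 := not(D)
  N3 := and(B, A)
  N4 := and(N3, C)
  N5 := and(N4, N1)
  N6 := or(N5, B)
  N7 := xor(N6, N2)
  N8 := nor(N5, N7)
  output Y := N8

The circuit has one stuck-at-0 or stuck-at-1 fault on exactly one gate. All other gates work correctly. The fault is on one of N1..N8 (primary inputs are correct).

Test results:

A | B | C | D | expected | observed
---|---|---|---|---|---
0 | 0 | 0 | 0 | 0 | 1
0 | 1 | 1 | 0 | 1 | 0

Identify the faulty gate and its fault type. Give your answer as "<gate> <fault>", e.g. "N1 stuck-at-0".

N2 stuck-at-0

Fault-free values for test 1 (A=0, B=0, C=0, D=0): N1=1, N2=1, N3=0, N4=0, N5=0, N6=0, N7=1, N8=0, giving Y=0. Observed 1.
Test 1: faults giving observed 1 are {N2 stuck-at-0, N6 stuck-at-1, N7 stuck-at-0, N8 stuck-at-1}.
Test 2 (A=0, B=1, C=1, D=0): fault-free N1=0, N2=1, N3=0, N4=0, N5=0, N6=1, N7=0, N8=1 → 1; observed 0. Eliminates N6 stuck-at-1, N7 stuck-at-0, N8 stuck-at-1.
Only N2 stuck-at-0 is consistent with every test.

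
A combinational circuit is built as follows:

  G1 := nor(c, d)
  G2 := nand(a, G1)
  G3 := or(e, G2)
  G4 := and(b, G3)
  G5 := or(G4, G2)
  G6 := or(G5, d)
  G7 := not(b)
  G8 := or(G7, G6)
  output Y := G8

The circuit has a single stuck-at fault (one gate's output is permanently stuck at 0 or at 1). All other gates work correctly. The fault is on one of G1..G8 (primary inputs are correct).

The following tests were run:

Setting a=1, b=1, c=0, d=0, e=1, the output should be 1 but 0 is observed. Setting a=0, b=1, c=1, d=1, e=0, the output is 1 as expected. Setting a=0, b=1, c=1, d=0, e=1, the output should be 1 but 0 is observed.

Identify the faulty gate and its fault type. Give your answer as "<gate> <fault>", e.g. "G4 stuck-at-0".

Fault-free values for test 1 (a=1, b=1, c=0, d=0, e=1): G1=1, G2=0, G3=1, G4=1, G5=1, G6=1, G7=0, G8=1, giving Y=1. Observed 0.
Test 1: faults giving observed 0 are {G3 stuck-at-0, G4 stuck-at-0, G5 stuck-at-0, G6 stuck-at-0, G8 stuck-at-0}.
Test 2 (a=0, b=1, c=1, d=1, e=0): fault-free G1=0, G2=1, G3=1, G4=1, G5=1, G6=1, G7=0, G8=1 → 1; observed 1. Eliminates G6 stuck-at-0, G8 stuck-at-0.
Test 3 (a=0, b=1, c=1, d=0, e=1): fault-free G1=0, G2=1, G3=1, G4=1, G5=1, G6=1, G7=0, G8=1 → 1; observed 0. Eliminates G3 stuck-at-0, G4 stuck-at-0.
Only G5 stuck-at-0 is consistent with every test.

G5 stuck-at-0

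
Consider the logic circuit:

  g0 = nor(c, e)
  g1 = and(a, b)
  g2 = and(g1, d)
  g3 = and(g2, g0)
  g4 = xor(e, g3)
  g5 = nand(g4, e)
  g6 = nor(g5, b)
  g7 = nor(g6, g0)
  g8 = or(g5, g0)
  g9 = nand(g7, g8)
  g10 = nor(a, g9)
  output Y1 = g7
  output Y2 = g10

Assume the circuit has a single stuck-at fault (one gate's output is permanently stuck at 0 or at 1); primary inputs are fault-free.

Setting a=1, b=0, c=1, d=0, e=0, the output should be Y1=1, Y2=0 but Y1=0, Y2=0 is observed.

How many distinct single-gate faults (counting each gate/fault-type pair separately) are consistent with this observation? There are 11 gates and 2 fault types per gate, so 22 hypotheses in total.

Fault-free: g0=0, g1=0, g2=0, g3=0, g4=0, g5=1, g6=0, g7=1, g8=1, g9=0, g10=0 → Y1=1, Y2=0. Observed Y1=0, Y2=0.
  g0: stuck-at-1 ✓; others ✗
  g1: none of the 2 fault types match ✗
  g2: none of the 2 fault types match ✗
  g3: none of the 2 fault types match ✗
  g4: none of the 2 fault types match ✗
  g5: stuck-at-0 ✓; others ✗
  g6: stuck-at-1 ✓; others ✗
  g7: stuck-at-0 ✓; others ✗
  g8: none of the 2 fault types match ✗
  g9: none of the 2 fault types match ✗
  g10: none of the 2 fault types match ✗
Consistent faults: {g0 stuck-at-1, g5 stuck-at-0, g6 stuck-at-1, g7 stuck-at-0} — 4 in all.

4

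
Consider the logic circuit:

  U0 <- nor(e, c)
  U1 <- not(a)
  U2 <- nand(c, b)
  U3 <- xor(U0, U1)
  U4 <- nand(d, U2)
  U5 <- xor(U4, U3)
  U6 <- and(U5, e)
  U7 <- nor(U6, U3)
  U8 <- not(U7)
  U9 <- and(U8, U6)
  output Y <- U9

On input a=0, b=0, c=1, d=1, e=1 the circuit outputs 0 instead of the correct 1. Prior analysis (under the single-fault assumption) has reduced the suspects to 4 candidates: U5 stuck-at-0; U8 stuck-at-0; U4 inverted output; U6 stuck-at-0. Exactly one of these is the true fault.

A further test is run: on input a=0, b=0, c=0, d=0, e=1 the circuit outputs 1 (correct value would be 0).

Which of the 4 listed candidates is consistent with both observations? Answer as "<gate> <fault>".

U4 inverted output

Evaluate each candidate on input a=0, b=0, c=0, d=0, e=1:
  U5 stuck-at-0: U0=0, U1=1, U2=1, U3=1, U4=1, U5=0 [stuck-at-0], U6=0, U7=0, U8=1, U9=0 → 0 — eliminated
  U8 stuck-at-0: U0=0, U1=1, U2=1, U3=1, U4=1, U5=0, U6=0, U7=0, U8=0 [stuck-at-0], U9=0 → 0 — eliminated
  U4 inverted output: U0=0, U1=1, U2=1, U3=1, U4=0 [inverted output], U5=1, U6=1, U7=0, U8=1, U9=1 → 1 — matches
  U6 stuck-at-0: U0=0, U1=1, U2=1, U3=1, U4=1, U5=0, U6=0 [stuck-at-0], U7=0, U8=1, U9=0 → 0 — eliminated
Only U4 inverted output reproduces the observed 1.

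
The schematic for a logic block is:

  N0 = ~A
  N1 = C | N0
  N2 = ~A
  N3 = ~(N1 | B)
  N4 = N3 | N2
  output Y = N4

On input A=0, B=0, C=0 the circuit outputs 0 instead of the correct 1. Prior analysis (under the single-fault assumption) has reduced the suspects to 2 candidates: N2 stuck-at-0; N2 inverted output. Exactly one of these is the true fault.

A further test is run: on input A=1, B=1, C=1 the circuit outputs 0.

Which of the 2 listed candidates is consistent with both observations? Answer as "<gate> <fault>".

Evaluate each candidate on input A=1, B=1, C=1:
  N2 stuck-at-0: N0=0, N1=1, N2=0 [stuck-at-0], N3=0, N4=0 → 0 — matches
  N2 inverted output: N0=0, N1=1, N2=1 [inverted output], N3=0, N4=1 → 1 — eliminated
Only N2 stuck-at-0 reproduces the observed 0.

N2 stuck-at-0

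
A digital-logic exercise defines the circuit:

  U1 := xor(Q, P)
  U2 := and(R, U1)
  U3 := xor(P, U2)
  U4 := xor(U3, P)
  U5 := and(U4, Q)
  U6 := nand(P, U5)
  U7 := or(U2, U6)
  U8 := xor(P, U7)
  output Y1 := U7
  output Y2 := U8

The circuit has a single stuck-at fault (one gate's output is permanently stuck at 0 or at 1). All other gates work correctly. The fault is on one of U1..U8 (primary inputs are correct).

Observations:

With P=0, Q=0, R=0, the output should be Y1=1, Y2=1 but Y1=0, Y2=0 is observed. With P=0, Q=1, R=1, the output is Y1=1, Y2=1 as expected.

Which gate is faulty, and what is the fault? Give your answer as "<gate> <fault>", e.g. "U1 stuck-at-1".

U6 stuck-at-0

Fault-free values for test 1 (P=0, Q=0, R=0): U1=0, U2=0, U3=0, U4=0, U5=0, U6=1, U7=1, U8=1, giving Y1=1, Y2=1. Observed Y1=0, Y2=0.
Test 1: faults giving observed Y1=0, Y2=0 are {U6 stuck-at-0, U7 stuck-at-0}.
Test 2 (P=0, Q=1, R=1): fault-free U1=1, U2=1, U3=1, U4=1, U5=1, U6=1, U7=1, U8=1 → Y1=1, Y2=1; observed Y1=1, Y2=1. Eliminates U7 stuck-at-0.
Only U6 stuck-at-0 is consistent with every test.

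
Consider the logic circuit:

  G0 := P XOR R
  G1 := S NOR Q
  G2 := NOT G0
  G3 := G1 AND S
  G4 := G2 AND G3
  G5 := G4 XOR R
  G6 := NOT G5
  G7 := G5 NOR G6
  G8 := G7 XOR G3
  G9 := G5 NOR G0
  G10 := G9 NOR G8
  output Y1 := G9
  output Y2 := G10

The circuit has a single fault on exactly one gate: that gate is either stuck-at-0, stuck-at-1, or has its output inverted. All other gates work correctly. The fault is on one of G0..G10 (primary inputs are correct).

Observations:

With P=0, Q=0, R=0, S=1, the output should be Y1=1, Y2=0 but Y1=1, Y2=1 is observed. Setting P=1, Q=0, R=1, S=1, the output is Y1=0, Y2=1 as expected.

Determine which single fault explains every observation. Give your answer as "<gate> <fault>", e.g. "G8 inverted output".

Fault-free values for test 1 (P=0, Q=0, R=0, S=1): G0=0, G1=0, G2=1, G3=0, G4=0, G5=0, G6=1, G7=0, G8=0, G9=1, G10=0, giving Y1=1, Y2=0. Observed Y1=1, Y2=1.
Test 1: faults giving observed Y1=1, Y2=1 are {G10 stuck-at-1, G10 inverted output}.
Test 2 (P=1, Q=0, R=1, S=1): fault-free G0=0, G1=0, G2=1, G3=0, G4=0, G5=1, G6=0, G7=0, G8=0, G9=0, G10=1 → Y1=0, Y2=1; observed Y1=0, Y2=1. Eliminates G10 inverted output.
Only G10 stuck-at-1 is consistent with every test.

G10 stuck-at-1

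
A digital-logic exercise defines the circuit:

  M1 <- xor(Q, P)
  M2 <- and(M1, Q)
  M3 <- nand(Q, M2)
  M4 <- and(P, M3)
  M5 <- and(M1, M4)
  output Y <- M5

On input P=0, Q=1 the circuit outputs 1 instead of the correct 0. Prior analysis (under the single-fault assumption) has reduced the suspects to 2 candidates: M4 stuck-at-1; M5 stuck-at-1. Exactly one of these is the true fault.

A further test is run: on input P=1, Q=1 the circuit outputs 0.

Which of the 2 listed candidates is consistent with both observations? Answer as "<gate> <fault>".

M4 stuck-at-1

Evaluate each candidate on input P=1, Q=1:
  M4 stuck-at-1: M1=0, M2=0, M3=1, M4=1 [stuck-at-1], M5=0 → 0 — matches
  M5 stuck-at-1: M1=0, M2=0, M3=1, M4=1, M5=1 [stuck-at-1] → 1 — eliminated
Only M4 stuck-at-1 reproduces the observed 0.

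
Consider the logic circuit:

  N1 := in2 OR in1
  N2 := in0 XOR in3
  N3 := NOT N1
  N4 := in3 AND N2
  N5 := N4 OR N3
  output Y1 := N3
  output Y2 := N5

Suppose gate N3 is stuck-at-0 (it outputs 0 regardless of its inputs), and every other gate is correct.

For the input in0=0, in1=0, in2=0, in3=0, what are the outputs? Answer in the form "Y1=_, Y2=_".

Y1=0, Y2=0

Propagate with N3 forced: N1=0, N2=0, N3=0 [stuck-at-0], N4=0, N5=0.
So the outputs are Y1=0, Y2=0. (Without the fault they would be Y1=1, Y2=1.)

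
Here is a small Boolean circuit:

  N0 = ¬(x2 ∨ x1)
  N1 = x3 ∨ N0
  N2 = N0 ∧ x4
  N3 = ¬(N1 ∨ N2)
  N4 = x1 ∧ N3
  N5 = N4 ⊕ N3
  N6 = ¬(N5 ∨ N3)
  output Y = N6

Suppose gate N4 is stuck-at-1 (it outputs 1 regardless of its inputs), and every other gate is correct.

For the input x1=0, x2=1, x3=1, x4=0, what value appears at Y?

0

Propagate with N4 forced: N0=0, N1=1, N2=0, N3=0, N4=1 [stuck-at-1], N5=1, N6=0.
So Y = 0. (Without the fault it would be 1.)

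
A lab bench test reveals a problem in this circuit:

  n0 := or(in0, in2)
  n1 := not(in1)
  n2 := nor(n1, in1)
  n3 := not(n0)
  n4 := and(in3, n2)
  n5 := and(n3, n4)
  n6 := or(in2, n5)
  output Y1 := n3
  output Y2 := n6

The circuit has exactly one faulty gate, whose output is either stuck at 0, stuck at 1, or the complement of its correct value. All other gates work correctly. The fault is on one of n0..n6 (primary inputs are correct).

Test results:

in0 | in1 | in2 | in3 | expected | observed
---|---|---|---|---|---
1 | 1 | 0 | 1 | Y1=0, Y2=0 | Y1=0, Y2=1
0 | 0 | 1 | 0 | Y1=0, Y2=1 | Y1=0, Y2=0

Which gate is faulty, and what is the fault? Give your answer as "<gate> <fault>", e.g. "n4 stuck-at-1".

Fault-free values for test 1 (in0=1, in1=1, in2=0, in3=1): n0=1, n1=0, n2=0, n3=0, n4=0, n5=0, n6=0, giving Y1=0, Y2=0. Observed Y1=0, Y2=1.
Test 1: faults giving observed Y1=0, Y2=1 are {n5 stuck-at-1, n5 inverted output, n6 stuck-at-1, n6 inverted output}.
Test 2 (in0=0, in1=0, in2=1, in3=0): fault-free n0=1, n1=1, n2=0, n3=0, n4=0, n5=0, n6=1 → Y1=0, Y2=1; observed Y1=0, Y2=0. Eliminates n5 stuck-at-1, n5 inverted output, n6 stuck-at-1.
Only n6 inverted output is consistent with every test.

n6 inverted output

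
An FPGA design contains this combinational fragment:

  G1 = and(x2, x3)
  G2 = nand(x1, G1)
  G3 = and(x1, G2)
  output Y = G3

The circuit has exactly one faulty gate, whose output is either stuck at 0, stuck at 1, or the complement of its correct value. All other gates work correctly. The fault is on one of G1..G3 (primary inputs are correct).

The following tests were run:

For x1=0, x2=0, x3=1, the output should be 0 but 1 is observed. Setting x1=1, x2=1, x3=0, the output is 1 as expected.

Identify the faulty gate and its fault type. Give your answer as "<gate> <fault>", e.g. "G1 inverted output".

G3 stuck-at-1

Fault-free values for test 1 (x1=0, x2=0, x3=1): G1=0, G2=1, G3=0, giving Y=0. Observed 1.
Test 1: faults giving observed 1 are {G3 stuck-at-1, G3 inverted output}.
Test 2 (x1=1, x2=1, x3=0): fault-free G1=0, G2=1, G3=1 → 1; observed 1. Eliminates G3 inverted output.
Only G3 stuck-at-1 is consistent with every test.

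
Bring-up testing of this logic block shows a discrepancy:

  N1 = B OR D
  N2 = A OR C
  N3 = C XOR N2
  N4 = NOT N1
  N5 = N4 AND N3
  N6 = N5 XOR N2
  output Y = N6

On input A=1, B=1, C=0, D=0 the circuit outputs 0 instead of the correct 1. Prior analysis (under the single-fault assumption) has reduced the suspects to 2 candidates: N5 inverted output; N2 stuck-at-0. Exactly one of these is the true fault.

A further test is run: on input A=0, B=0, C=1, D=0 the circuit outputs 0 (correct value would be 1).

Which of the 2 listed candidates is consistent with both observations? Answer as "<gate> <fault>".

N5 inverted output

Evaluate each candidate on input A=0, B=0, C=1, D=0:
  N5 inverted output: N1=0, N2=1, N3=0, N4=1, N5=1 [inverted output], N6=0 → 0 — matches
  N2 stuck-at-0: N1=0, N2=0 [stuck-at-0], N3=1, N4=1, N5=1, N6=1 → 1 — eliminated
Only N5 inverted output reproduces the observed 0.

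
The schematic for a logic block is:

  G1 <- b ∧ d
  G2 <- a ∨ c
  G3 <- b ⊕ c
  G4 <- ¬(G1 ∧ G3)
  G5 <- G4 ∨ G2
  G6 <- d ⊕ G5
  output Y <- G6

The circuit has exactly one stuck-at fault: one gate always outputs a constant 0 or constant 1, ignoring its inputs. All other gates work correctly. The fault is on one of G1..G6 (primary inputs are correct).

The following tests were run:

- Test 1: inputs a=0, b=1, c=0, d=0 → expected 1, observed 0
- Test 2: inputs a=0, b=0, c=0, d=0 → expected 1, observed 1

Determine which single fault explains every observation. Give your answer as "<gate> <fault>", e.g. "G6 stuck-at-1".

G1 stuck-at-1

Fault-free values for test 1 (a=0, b=1, c=0, d=0): G1=0, G2=0, G3=1, G4=1, G5=1, G6=1, giving Y=1. Observed 0.
Test 1: faults giving observed 0 are {G1 stuck-at-1, G4 stuck-at-0, G5 stuck-at-0, G6 stuck-at-0}.
Test 2 (a=0, b=0, c=0, d=0): fault-free G1=0, G2=0, G3=0, G4=1, G5=1, G6=1 → 1; observed 1. Eliminates G4 stuck-at-0, G5 stuck-at-0, G6 stuck-at-0.
Only G1 stuck-at-1 is consistent with every test.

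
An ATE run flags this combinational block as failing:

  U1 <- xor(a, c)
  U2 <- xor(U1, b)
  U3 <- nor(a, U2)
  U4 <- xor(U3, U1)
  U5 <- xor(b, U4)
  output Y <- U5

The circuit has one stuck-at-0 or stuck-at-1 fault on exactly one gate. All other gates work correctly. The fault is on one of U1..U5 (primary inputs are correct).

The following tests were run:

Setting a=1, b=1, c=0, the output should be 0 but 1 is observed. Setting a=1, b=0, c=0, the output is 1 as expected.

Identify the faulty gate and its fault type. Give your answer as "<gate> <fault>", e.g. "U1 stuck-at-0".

U5 stuck-at-1

Fault-free values for test 1 (a=1, b=1, c=0): U1=1, U2=0, U3=0, U4=1, U5=0, giving Y=0. Observed 1.
Test 1: faults giving observed 1 are {U1 stuck-at-0, U3 stuck-at-1, U4 stuck-at-0, U5 stuck-at-1}.
Test 2 (a=1, b=0, c=0): fault-free U1=1, U2=1, U3=0, U4=1, U5=1 → 1; observed 1. Eliminates U1 stuck-at-0, U3 stuck-at-1, U4 stuck-at-0.
Only U5 stuck-at-1 is consistent with every test.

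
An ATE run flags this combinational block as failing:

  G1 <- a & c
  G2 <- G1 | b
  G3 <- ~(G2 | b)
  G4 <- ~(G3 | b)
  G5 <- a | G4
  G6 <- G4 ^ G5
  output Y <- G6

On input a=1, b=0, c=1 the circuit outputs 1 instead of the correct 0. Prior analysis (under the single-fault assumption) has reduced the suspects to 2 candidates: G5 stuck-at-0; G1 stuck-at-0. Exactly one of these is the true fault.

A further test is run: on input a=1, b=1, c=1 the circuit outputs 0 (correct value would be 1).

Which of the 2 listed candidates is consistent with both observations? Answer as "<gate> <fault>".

Evaluate each candidate on input a=1, b=1, c=1:
  G5 stuck-at-0: G1=1, G2=1, G3=0, G4=0, G5=0 [stuck-at-0], G6=0 → 0 — matches
  G1 stuck-at-0: G1=0 [stuck-at-0], G2=1, G3=0, G4=0, G5=1, G6=1 → 1 — eliminated
Only G5 stuck-at-0 reproduces the observed 0.

G5 stuck-at-0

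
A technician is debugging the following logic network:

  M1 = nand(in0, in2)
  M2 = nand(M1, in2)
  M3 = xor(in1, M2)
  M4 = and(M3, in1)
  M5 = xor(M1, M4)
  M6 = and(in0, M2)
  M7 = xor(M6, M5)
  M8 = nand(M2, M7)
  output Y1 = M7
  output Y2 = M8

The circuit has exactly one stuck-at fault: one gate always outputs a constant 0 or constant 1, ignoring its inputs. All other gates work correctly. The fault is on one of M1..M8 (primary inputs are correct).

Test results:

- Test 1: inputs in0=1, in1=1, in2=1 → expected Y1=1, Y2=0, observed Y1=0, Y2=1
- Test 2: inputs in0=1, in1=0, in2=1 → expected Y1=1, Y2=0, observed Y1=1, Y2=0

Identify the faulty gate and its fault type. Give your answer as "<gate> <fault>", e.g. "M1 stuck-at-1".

Fault-free values for test 1 (in0=1, in1=1, in2=1): M1=0, M2=1, M3=0, M4=0, M5=0, M6=1, M7=1, M8=0, giving Y1=1, Y2=0. Observed Y1=0, Y2=1.
Test 1: faults giving observed Y1=0, Y2=1 are {M1 stuck-at-1, M3 stuck-at-1, M4 stuck-at-1, M5 stuck-at-1, M6 stuck-at-0, M7 stuck-at-0}.
Test 2 (in0=1, in1=0, in2=1): fault-free M1=0, M2=1, M3=1, M4=0, M5=0, M6=1, M7=1, M8=0 → Y1=1, Y2=0; observed Y1=1, Y2=0. Eliminates M1 stuck-at-1, M4 stuck-at-1, M5 stuck-at-1, M6 stuck-at-0, M7 stuck-at-0.
Only M3 stuck-at-1 is consistent with every test.

M3 stuck-at-1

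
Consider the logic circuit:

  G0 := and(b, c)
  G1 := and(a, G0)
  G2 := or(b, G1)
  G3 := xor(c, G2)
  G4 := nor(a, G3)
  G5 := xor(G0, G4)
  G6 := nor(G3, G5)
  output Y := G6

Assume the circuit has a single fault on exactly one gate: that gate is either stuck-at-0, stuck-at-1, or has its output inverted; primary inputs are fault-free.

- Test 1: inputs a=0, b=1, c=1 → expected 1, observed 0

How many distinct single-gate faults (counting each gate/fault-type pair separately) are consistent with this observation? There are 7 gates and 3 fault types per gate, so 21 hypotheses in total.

12

Fault-free: G0=1, G1=0, G2=1, G3=0, G4=1, G5=0, G6=1 → 1. Observed 0.
  G0: stuck-at-0, inverted output ✓; others ✗
  G1: none of the 3 fault types match ✗
  G2: stuck-at-0, inverted output ✓; others ✗
  G3: stuck-at-1, inverted output ✓; others ✗
  G4: stuck-at-0, inverted output ✓; others ✗
  G5: stuck-at-1, inverted output ✓; others ✗
  G6: stuck-at-0, inverted output ✓; others ✗
Consistent faults: {G0 stuck-at-0, G0 inverted output, G2 stuck-at-0, G2 inverted output, G3 stuck-at-1, G3 inverted output, G4 stuck-at-0, G4 inverted output, G5 stuck-at-1, G5 inverted output, G6 stuck-at-0, G6 inverted output} — 12 in all.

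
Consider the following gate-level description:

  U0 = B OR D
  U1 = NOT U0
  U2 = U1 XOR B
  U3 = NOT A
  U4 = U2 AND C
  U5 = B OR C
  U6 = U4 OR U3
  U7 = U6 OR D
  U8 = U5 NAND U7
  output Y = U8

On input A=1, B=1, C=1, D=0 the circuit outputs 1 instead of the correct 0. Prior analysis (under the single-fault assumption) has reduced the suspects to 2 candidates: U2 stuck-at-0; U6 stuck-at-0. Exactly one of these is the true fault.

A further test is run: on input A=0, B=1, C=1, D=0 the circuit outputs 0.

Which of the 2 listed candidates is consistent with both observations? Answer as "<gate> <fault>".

Evaluate each candidate on input A=0, B=1, C=1, D=0:
  U2 stuck-at-0: U0=1, U1=0, U2=0 [stuck-at-0], U3=1, U4=0, U5=1, U6=1, U7=1, U8=0 → 0 — matches
  U6 stuck-at-0: U0=1, U1=0, U2=1, U3=1, U4=1, U5=1, U6=0 [stuck-at-0], U7=0, U8=1 → 1 — eliminated
Only U2 stuck-at-0 reproduces the observed 0.

U2 stuck-at-0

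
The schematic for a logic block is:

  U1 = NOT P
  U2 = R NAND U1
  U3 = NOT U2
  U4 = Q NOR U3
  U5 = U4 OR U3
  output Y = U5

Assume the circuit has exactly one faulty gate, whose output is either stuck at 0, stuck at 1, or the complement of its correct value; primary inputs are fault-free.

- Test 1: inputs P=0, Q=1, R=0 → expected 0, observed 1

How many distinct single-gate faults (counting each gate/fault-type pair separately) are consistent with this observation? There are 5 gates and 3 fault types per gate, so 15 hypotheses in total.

8

Fault-free: U1=1, U2=1, U3=0, U4=0, U5=0 → 0. Observed 1.
  U1: none of the 3 fault types match ✗
  U2: stuck-at-0, inverted output ✓; others ✗
  U3: stuck-at-1, inverted output ✓; others ✗
  U4: stuck-at-1, inverted output ✓; others ✗
  U5: stuck-at-1, inverted output ✓; others ✗
Consistent faults: {U2 stuck-at-0, U2 inverted output, U3 stuck-at-1, U3 inverted output, U4 stuck-at-1, U4 inverted output, U5 stuck-at-1, U5 inverted output} — 8 in all.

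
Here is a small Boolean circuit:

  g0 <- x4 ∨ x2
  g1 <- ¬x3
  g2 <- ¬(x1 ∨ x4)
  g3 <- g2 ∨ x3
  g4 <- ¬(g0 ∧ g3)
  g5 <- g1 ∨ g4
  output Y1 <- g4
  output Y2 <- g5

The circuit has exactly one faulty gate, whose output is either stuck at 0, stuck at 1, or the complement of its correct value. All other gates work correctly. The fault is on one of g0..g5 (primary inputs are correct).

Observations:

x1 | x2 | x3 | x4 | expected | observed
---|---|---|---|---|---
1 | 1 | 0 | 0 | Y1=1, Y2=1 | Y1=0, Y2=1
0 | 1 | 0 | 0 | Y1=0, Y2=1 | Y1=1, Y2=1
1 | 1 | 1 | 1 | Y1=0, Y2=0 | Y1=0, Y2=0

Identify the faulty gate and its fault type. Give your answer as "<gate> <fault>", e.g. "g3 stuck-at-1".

g2 inverted output

Fault-free values for test 1 (x1=1, x2=1, x3=0, x4=0): g0=1, g1=1, g2=0, g3=0, g4=1, g5=1, giving Y1=1, Y2=1. Observed Y1=0, Y2=1.
Test 1: faults giving observed Y1=0, Y2=1 are {g2 stuck-at-1, g2 inverted output, g3 stuck-at-1, g3 inverted output, g4 stuck-at-0, g4 inverted output}.
Test 2 (x1=0, x2=1, x3=0, x4=0): fault-free g0=1, g1=1, g2=1, g3=1, g4=0, g5=1 → Y1=0, Y2=1; observed Y1=1, Y2=1. Eliminates g2 stuck-at-1, g3 stuck-at-1, g4 stuck-at-0.
Test 3 (x1=1, x2=1, x3=1, x4=1): fault-free g0=1, g1=0, g2=0, g3=1, g4=0, g5=0 → Y1=0, Y2=0; observed Y1=0, Y2=0. Eliminates g3 inverted output, g4 inverted output.
Only g2 inverted output is consistent with every test.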